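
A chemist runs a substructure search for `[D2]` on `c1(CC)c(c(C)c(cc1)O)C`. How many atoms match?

3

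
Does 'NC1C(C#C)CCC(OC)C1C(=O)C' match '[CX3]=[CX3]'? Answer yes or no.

The pattern [CX3]=[CX3] describes a non-aromatic C=C double bond between two sp2 carbons — an alkene.
The closest candidate here is an ethynyl group (-C#CH), but the C-C bond is a triple bond, not a double bond. No other fragment satisfies the full query, so there is no match.

No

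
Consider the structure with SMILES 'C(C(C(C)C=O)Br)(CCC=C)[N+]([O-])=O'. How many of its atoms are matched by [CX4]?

6

The query [CX4] means: C with X4: aliphatic carbon with exactly 4 total connections (bonds + H).
Check the 14 heavy atoms by environment: 6× C (X4) → match; 1× N (charge +1, X3) → no; 1× O (charge -1, X1) → no; 2× O (X1) → no; 3× C (X3) → no; 1× Br (X1) → no.
That gives 6 matching atoms.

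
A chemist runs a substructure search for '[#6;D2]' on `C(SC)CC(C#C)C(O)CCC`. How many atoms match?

5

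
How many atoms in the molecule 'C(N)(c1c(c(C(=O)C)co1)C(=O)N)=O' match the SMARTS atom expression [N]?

The query [N] means: uppercase N matches aliphatic (non-aromatic) nitrogen only.
Check the 14 heavy atoms by environment: 1× o (aromatic) → no; 4× c (aromatic) → no; 4× C → no; 3× O → no; 2× N → match.
That gives 2 matching atoms.

2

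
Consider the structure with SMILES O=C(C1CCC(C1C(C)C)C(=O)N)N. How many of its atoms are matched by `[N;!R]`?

2

Check the 14 heavy atoms by environment: 5× C (in 5-ring) → no; 5× C (acyclic) → no; 2× O (acyclic) → no; 2× N (acyclic) → match.
That gives 2 matching atoms.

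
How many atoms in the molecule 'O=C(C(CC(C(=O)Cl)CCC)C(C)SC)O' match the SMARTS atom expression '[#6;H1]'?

Check the 16 heavy atoms by environment: 3× C (H2) → no; 3× C (H1) → match; 3× C (H3) → no; 2× C (H0) → no; 2× O (H0) → no; 1× O (H1) → no; 1× Cl (H0) → no; 1× S (H0) → no.
That gives 3 matching atoms.

3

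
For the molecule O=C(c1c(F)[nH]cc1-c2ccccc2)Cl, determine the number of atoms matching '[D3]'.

5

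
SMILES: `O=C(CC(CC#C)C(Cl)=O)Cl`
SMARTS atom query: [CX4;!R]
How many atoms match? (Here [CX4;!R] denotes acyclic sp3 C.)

The query [CX4;!R] means: aliphatic carbon with four total connections, not in a ring.
Check the 11 heavy atoms by environment: 3× C (X4, acyclic) → match; 2× C (X3, acyclic) → no; 2× O (X1, acyclic) → no; 2× Cl (X1, acyclic) → no; 2× C (X2, acyclic) → no.
That gives 3 matching atoms.

3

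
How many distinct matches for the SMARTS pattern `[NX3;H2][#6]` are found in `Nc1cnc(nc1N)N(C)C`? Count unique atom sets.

2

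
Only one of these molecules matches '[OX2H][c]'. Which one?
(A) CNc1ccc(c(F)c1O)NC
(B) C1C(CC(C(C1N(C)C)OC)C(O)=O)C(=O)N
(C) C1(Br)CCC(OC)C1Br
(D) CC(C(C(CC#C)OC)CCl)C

A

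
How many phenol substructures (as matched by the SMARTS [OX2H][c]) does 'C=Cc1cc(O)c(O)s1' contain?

2

[OX2H][c] is the SMARTS for a phenol: a hydroxyl oxygen attached to an aromatic carbon.
The molecule carries 2 separate instances of a hydroxyl group (-OH) meeting every constraint; each maps to a distinct set of atoms, giving 2 matches.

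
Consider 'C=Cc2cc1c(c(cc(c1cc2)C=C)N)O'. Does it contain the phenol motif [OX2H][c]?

Yes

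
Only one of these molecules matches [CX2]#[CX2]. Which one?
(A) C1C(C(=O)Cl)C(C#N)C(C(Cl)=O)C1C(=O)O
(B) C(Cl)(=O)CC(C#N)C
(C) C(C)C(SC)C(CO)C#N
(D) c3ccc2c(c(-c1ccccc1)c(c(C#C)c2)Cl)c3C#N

D

[CX2]#[CX2] describes a carbon-carbon triple bond (an alkyne).
(A) has a nitrile (-C#N) but the triple bond is C#N, not C#C.
(B) has a nitrile (-C#N) but the triple bond is C#N, not C#C.
(C) has a nitrile (-C#N) but the triple bond is C#N, not C#C.
(D) contains an ethynyl group (-C#CH), which satisfies every atom and bond constraint.
So the answer is (D).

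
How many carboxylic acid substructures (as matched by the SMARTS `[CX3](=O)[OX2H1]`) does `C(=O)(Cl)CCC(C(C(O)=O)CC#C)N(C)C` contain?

1

[CX3](=O)[OX2H1] is the SMARTS for a carboxylic acid: an sp2 carbon double-bonded to O and single-bonded to an -OH oxygen.
Exactly one fragment in the molecule meets all constraints, giving 1 match.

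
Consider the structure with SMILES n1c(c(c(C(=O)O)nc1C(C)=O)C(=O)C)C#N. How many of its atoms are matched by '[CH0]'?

The query [CH0] means: aliphatic carbon with no attached hydrogen.
Check the 17 heavy atoms by environment: 2× n (aromatic, H0) → no; 4× c (aromatic, H0) → no; 4× C (H0) → match; 3× O (H0) → no; 2× C (H3) → no; 1× O (H1) → no; 1× N (H0) → no.
That gives 4 matching atoms.

4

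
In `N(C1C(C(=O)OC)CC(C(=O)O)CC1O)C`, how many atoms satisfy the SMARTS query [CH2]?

2

The query [CH2] means: aliphatic carbon with exactly two hydrogens.
Check the 16 heavy atoms by environment: 4× C (H1) → no; 2× C (H2) → match; 2× C (H0) → no; 3× O (H0) → no; 2× C (H3) → no; 2× O (H1) → no; 1× N (H1) → no.
That gives 2 matching atoms.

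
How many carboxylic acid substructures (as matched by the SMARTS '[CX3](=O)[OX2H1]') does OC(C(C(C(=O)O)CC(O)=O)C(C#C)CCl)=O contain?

3

[CX3](=O)[OX2H1] is the SMARTS for a carboxylic acid: an sp2 carbon double-bonded to O and single-bonded to an -OH oxygen.
The molecule carries 3 separate instances of a carboxylic acid group (-C(=O)OH) meeting every constraint; each maps to a distinct set of atoms, giving 3 matches.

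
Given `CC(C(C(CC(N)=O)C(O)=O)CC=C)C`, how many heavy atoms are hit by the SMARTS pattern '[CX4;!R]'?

The query [CX4;!R] means: aliphatic carbon with four total connections, not in a ring.
Check the 15 heavy atoms by environment: 7× C (X4, acyclic) → match; 4× C (X3, acyclic) → no; 2× O (X1, acyclic) → no; 1× N (X3, acyclic) → no; 1× O (X2, acyclic) → no.
That gives 7 matching atoms.

7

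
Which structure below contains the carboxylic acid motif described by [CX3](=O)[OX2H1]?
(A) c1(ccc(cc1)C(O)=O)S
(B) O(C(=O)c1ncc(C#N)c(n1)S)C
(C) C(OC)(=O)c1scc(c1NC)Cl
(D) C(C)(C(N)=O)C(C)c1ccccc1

A

[CX3](=O)[OX2H1] describes an sp2 carbon double-bonded to O and single-bonded to an -OH oxygen (a carboxylic acid).
(A) contains a carboxylic acid group (-C(=O)OH), which satisfies every atom and bond constraint.
(B) has a methyl-ester group (-C(=O)OCH3) but the singly-bonded O has no H (OX2H0, not OX2H1).
(C) has a methyl-ester group (-C(=O)OCH3) but the singly-bonded O has no H (OX2H0, not OX2H1).
(D) has a primary amide (-C(=O)NH2) but the carbonyl is bonded to N, not to an -OH oxygen.
So the answer is (A).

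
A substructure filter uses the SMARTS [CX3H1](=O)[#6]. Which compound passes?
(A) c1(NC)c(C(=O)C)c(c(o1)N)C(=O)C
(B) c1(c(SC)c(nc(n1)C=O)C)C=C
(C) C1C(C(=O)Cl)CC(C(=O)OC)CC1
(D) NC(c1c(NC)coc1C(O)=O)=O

B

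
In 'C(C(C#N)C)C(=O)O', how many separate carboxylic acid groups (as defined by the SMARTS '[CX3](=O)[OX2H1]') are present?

[CX3](=O)[OX2H1] is the SMARTS for a carboxylic acid: an sp2 carbon double-bonded to O and single-bonded to an -OH oxygen.
Exactly one fragment in the molecule meets all constraints, giving 1 match.

1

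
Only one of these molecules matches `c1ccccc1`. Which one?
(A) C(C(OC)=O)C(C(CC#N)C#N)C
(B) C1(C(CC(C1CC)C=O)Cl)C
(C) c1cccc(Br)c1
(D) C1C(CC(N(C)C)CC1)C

c1ccccc1 describes six aromatic carbons in a ring (a benzene ring).
(A) has a methyl group (-CH3) but no six-membered all-carbon aromatic ring is present.
(B) has a methyl group (-CH3) but no six-membered all-carbon aromatic ring is present.
(C) contains the required atom environment, so the pattern matches.
(D) has a methyl group (-CH3) but no six-membered all-carbon aromatic ring is present.
So the answer is (C).

C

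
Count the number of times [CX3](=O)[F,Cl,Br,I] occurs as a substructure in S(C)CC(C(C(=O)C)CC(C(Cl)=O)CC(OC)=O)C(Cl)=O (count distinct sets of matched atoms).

2

[CX3](=O)[F,Cl,Br,I] is the SMARTS for an acyl halide: a carbonyl carbon bonded to a halogen.
The molecule carries 2 separate instances of an acyl chloride (-C(=O)Cl) meeting every constraint; each maps to a distinct set of atoms, giving 2 matches.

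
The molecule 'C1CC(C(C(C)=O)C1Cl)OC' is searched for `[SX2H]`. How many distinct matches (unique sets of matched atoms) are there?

0

[SX2H] is the SMARTS for a thiol: an aliphatic sulfur with two connections, one being H.
No fragment in the molecule satisfies every constraint, giving 0 matches.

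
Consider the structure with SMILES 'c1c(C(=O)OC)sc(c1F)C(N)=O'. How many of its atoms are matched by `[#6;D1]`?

1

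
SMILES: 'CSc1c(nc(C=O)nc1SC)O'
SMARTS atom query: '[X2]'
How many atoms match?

5

The query [X2] means: any atom with exactly two total connections (bonds + H).
Check the 13 heavy atoms by environment: 2× n (aromatic, X2) → match; 4× c (aromatic, X3) → no; 2× S (X2) → match; 2× C (X4) → no; 1× C (X3) → no; 1× O (X1) → no; 1× O (X2) → match.
Summing the matching environments: 2 + 2 + 1 = 5 matching atoms.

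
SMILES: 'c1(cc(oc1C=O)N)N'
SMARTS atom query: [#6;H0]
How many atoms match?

3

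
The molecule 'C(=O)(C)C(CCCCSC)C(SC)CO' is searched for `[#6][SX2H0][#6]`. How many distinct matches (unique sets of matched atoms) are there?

2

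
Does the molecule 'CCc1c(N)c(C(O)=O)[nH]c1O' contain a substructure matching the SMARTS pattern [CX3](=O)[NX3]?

No

The pattern [CX3](=O)[NX3] describes a carbonyl carbon bonded to a trivalent nitrogen — an amide.
The closest candidate here is a primary amino group (-NH2), but the -NH2 is not attached to a carbonyl carbon. No other fragment satisfies the full query, so there is no match.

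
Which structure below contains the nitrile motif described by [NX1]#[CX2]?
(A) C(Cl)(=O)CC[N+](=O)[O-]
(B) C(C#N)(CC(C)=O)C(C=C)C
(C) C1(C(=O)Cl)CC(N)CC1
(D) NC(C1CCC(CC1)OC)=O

B

[NX1]#[CX2] describes a nitrogen triple-bonded to a two-connected carbon (a nitrile).
(A) has a nitro group (-[N+](=O)[O-]) but there is no C#N triple bond.
(B) contains a nitrile (-C#N), which satisfies every atom and bond constraint.
(C) has a primary amino group (-NH2) but the nitrogen is NX3 (three connections), not NX1 triple-bonded.
(D) has a primary amide (-C(=O)NH2) but the nitrogen is NX3, not NX1.
So the answer is (B).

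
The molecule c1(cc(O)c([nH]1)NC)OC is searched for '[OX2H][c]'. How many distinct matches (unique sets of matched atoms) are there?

1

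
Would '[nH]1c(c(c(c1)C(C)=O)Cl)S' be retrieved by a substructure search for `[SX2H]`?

The pattern [SX2H] describes an aliphatic sulfur with two connections, one being H — a thiol.
The molecule carries a thiol (-SH), whose atoms satisfy every constraint of the query, so the pattern matches.

Yes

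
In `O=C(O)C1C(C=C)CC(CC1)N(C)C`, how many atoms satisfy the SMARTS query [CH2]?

4

The query [CH2] means: aliphatic carbon with exactly two hydrogens.
Check the 14 heavy atoms by environment: 4× C (H2) → match; 4× C (H1) → no; 1× C (H0) → no; 1× O (H0) → no; 1× O (H1) → no; 1× N (H0) → no; 2× C (H3) → no.
That gives 4 matching atoms.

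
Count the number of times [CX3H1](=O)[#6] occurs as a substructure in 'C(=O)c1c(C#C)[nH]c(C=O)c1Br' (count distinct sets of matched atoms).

[CX3H1](=O)[#6] is the SMARTS for an aldehyde: an sp2 carbon with one H, double-bonded to O and single-bonded to carbon.
The molecule carries 2 separate instances of an aldehyde (-CHO) meeting every constraint; each maps to a distinct set of atoms, giving 2 matches.

2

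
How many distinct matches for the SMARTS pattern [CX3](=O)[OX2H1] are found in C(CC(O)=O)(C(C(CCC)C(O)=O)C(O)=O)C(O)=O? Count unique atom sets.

4

[CX3](=O)[OX2H1] is the SMARTS for a carboxylic acid: an sp2 carbon double-bonded to O and single-bonded to an -OH oxygen.
The molecule carries 4 separate instances of a carboxylic acid group (-C(=O)OH) meeting every constraint; each maps to a distinct set of atoms, giving 4 matches.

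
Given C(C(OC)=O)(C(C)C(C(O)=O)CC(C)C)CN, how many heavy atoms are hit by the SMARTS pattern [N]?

The query [N] means: uppercase N matches aliphatic (non-aromatic) nitrogen only.
Check the 17 heavy atoms by environment: 12× C → no; 4× O → no; 1× N → match.
That gives 1 matching atom.

1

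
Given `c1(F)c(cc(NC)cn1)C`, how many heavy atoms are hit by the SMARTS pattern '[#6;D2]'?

Check the 10 heavy atoms by environment: 1× n (aromatic, D2) → no; 2× c (aromatic, D2) → match; 3× c (aromatic, D3) → no; 2× C (D1) → no; 1× N (D2) → no; 1× F (D1) → no.
That gives 2 matching atoms.

2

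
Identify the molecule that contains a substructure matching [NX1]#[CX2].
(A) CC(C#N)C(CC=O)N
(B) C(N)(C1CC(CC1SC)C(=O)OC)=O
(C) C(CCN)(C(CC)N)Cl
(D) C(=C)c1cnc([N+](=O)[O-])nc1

[NX1]#[CX2] describes a nitrogen triple-bonded to a two-connected carbon (a nitrile).
(A) contains a nitrile (-C#N), which satisfies every atom and bond constraint.
(B) has a primary amide (-C(=O)NH2) but the nitrogen is NX3, not NX1.
(C) has a primary amino group (-NH2) but the nitrogen is NX3 (three connections), not NX1 triple-bonded.
(D) has a nitro group (-[N+](=O)[O-]) but there is no C#N triple bond.
So the answer is (A).

A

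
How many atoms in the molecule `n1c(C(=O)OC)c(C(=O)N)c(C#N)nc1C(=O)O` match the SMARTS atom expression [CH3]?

1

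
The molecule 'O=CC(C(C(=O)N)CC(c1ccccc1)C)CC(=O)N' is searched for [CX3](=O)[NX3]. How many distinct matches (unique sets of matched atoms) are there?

2

[CX3](=O)[NX3] is the SMARTS for an amide: a carbonyl carbon bonded to a trivalent nitrogen.
The molecule carries 2 separate instances of a primary amide (-C(=O)NH2) meeting every constraint; each maps to a distinct set of atoms, giving 2 matches.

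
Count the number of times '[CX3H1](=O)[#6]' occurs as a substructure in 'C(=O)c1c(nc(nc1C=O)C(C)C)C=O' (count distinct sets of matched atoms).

3

[CX3H1](=O)[#6] is the SMARTS for an aldehyde: an sp2 carbon with one H, double-bonded to O and single-bonded to carbon.
The molecule carries 3 separate instances of an aldehyde (-CHO) meeting every constraint; each maps to a distinct set of atoms, giving 3 matches.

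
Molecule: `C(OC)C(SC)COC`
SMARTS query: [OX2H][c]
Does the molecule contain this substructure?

No

The pattern [OX2H][c] describes a hydroxyl oxygen attached to an aromatic carbon — a phenol.
The closest candidate here is a methoxy ether (-OCH3), but the oxygen has H0, not H1. No other fragment satisfies the full query, so there is no match.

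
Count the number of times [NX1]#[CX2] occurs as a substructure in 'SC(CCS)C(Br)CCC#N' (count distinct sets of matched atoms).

1

[NX1]#[CX2] is the SMARTS for a nitrile: a nitrogen triple-bonded to a two-connected carbon.
Exactly one fragment in the molecule meets all constraints, giving 1 match.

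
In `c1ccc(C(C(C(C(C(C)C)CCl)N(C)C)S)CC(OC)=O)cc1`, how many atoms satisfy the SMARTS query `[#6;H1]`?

10

The query [#6;H1] means: any carbon bearing exactly one hydrogen.
Check the 24 heavy atoms by environment: 2× C (H2) → no; 5× C (H1) → match; 1× c (aromatic, H0) → no; 5× c (aromatic, H1) → match; 1× N (H0) → no; 5× C (H3) → no; 1× S (H1) → no; 1× Cl (H0) → no; 1× C (H0) → no; 2× O (H0) → no.
Summing the matching environments: 5 + 5 = 10 matching atoms.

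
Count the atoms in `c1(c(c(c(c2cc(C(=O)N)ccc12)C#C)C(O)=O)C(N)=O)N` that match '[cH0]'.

7

The query [cH0] means: aromatic carbon with no attached hydrogen (substituted or ring-fusion).
Check the 22 heavy atoms by environment: 7× c (aromatic, H0) → match; 3× c (aromatic, H1) → no; 3× N (H2) → no; 4× C (H0) → no; 3× O (H0) → no; 1× O (H1) → no; 1× C (H1) → no.
That gives 7 matching atoms.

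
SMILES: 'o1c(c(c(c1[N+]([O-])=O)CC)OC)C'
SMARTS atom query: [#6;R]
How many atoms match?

4

The query [#6;R] means: carbon that is part of a ring.
Check the 13 heavy atoms by environment: 1× o (aromatic, in 5-ring) → no; 4× c (aromatic, in 5-ring) → match; 4× C (acyclic) → no; 2× O (acyclic) → no; 1× N (charge +1, acyclic) → no; 1× O (charge -1, acyclic) → no.
That gives 4 matching atoms.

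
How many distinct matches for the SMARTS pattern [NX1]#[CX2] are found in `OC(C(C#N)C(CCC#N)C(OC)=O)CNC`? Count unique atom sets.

2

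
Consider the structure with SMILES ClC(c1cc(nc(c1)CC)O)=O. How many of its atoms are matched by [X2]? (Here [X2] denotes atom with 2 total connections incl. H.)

The query [X2] means: any atom with exactly two total connections (bonds + H).
Check the 12 heavy atoms by environment: 1× n (aromatic, X2) → match; 5× c (aromatic, X3) → no; 1× O (X2) → match; 1× C (X3) → no; 1× O (X1) → no; 1× Cl (X1) → no; 2× C (X4) → no.
Summing the matching environments: 1 + 1 = 2 matching atoms.

2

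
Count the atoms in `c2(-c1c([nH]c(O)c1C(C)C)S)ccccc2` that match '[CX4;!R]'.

3

Check the 16 heavy atoms by environment: 1× n (aromatic, X3, in 5-ring) → no; 4× c (aromatic, X3, in 5-ring) → no; 1× O (X2, acyclic) → no; 3× C (X4, acyclic) → match; 1× S (X2, acyclic) → no; 6× c (aromatic, X3, in 6-ring) → no.
That gives 3 matching atoms.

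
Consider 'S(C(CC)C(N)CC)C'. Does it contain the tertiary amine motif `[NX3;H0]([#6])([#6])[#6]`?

The pattern [NX3;H0]([#6])([#6])[#6] describes a trivalent nitrogen with no H, bonded to three carbons — a tertiary amine.
The closest candidate here is a primary amino group (-NH2), but the nitrogen has H2, not H0 with three carbons. No other fragment satisfies the full query, so there is no match.

No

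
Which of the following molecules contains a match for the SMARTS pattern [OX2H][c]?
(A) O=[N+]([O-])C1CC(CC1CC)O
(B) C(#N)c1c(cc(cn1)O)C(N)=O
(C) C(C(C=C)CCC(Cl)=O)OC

[OX2H][c] describes a hydroxyl oxygen attached to an aromatic carbon (a phenol).
(A) has a hydroxyl group (-OH) but the -OH is on an aliphatic carbon, not an aromatic c.
(B) contains a hydroxyl group (-OH), which satisfies every atom and bond constraint.
(C) has a methoxy ether (-OCH3) but the oxygen has H0, not H1.
So the answer is (B).

B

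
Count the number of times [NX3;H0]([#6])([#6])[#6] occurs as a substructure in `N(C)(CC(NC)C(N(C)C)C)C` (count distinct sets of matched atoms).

[NX3;H0]([#6])([#6])[#6] is the SMARTS for a tertiary amine: a trivalent nitrogen with no H, bonded to three carbons.
The molecule carries 2 separate instances of a dimethylamino group (-N(CH3)2) meeting every constraint; each maps to a distinct set of atoms, giving 2 matches.

2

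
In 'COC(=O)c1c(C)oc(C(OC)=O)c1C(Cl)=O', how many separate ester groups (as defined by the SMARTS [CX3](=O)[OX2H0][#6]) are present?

[CX3](=O)[OX2H0][#6] is the SMARTS for an ester: a carbonyl carbon bonded to an oxygen that is itself bonded to carbon (no H on that O).
The molecule carries 2 separate instances of a methyl-ester group (-C(=O)OCH3) meeting every constraint; each maps to a distinct set of atoms, giving 2 matches.

2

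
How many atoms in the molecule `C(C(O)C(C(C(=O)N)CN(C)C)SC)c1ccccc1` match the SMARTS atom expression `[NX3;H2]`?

1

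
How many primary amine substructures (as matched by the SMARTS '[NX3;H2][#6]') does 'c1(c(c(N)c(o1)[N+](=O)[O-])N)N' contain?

3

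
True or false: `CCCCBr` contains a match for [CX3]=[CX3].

False

The pattern [CX3]=[CX3] describes a non-aromatic C=C double bond between two sp2 carbons — an alkene.
The closest candidate here is an ethyl group (-CH2CH3), but its C-C bond is a single bond between CX4 carbons, not CX3=CX3. No other fragment satisfies the full query, so there is no match.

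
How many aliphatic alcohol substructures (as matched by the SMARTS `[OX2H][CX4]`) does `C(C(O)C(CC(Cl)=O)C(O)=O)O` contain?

[OX2H][CX4] is the SMARTS for an aliphatic alcohol: a hydroxyl oxygen bound to an sp3 (X4) carbon.
The molecule carries 2 separate instances of a hydroxyl group (-OH) meeting every constraint; each maps to a distinct set of atoms, giving 2 matches.

2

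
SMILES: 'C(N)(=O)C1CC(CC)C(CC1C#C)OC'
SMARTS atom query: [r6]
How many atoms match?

Check the 15 heavy atoms by environment: 6× C (in 6-ring) → match; 6× C (acyclic) → no; 2× O (acyclic) → no; 1× N (acyclic) → no.
That gives 6 matching atoms.

6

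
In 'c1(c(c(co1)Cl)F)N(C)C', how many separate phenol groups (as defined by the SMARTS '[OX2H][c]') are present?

0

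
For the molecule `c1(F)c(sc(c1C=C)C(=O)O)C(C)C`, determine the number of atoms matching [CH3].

2

The query [CH3] means: aliphatic carbon with exactly three hydrogens.
Check the 14 heavy atoms by environment: 1× s (aromatic, H0) → no; 4× c (aromatic, H0) → no; 1× C (H0) → no; 1× O (H0) → no; 1× O (H1) → no; 2× C (H1) → no; 1× C (H2) → no; 2× C (H3) → match; 1× F (H0) → no.
That gives 2 matching atoms.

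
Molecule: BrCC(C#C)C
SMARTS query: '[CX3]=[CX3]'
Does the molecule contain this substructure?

No

The pattern [CX3]=[CX3] describes a non-aromatic C=C double bond between two sp2 carbons — an alkene.
The closest candidate here is an ethynyl group (-C#CH), but the C-C bond is a triple bond, not a double bond. No other fragment satisfies the full query, so there is no match.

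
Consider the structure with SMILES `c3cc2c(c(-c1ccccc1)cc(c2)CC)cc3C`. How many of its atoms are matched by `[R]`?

16

The query [R] means: R matches any atom that is part of a ring.
Check the 19 heavy atoms by environment: 16× c (aromatic, in 6-ring) → match; 3× C (acyclic) → no.
That gives 16 matching atoms.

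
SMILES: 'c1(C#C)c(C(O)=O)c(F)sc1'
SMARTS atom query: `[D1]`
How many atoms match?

4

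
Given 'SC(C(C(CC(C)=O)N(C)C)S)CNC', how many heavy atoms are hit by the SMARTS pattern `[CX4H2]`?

2

Check the 15 heavy atoms by environment: 2× C (H2, X4) → match; 3× C (H1, X4) → no; 1× C (H0, X3) → no; 1× O (H0, X1) → no; 4× C (H3, X4) → no; 1× N (H0, X3) → no; 2× S (H1, X2) → no; 1× N (H1, X3) → no.
That gives 2 matching atoms.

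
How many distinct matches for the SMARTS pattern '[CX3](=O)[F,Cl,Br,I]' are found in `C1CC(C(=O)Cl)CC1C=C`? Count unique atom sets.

1

[CX3](=O)[F,Cl,Br,I] is the SMARTS for an acyl halide: a carbonyl carbon bonded to a halogen.
Exactly one fragment in the molecule meets all constraints, giving 1 match.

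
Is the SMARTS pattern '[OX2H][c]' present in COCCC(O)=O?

The pattern [OX2H][c] describes a hydroxyl oxygen attached to an aromatic carbon — a phenol.
The closest candidate here is a methoxy ether (-OCH3), but the oxygen has H0, not H1. No other fragment satisfies the full query, so there is no match.

No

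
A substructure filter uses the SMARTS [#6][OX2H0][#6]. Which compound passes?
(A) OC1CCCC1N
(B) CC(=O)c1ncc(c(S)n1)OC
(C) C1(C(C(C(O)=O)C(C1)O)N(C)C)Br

B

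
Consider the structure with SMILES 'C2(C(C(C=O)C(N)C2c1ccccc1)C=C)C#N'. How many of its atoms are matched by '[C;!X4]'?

4

The query [C;!X4] means: aliphatic carbon that does not have four total connections.
Check the 18 heavy atoms by environment: 5× C (X4) → no; 3× C (X3) → match; 1× C (X2) → match; 1× N (X1) → no; 1× N (X3) → no; 1× O (X1) → no; 6× c (aromatic, X3) → no.
Summing the matching environments: 3 + 1 = 4 matching atoms.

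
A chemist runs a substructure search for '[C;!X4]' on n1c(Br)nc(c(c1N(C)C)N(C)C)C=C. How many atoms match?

The query [C;!X4] means: aliphatic carbon that does not have four total connections.
Check the 15 heavy atoms by environment: 2× n (aromatic, X2) → no; 4× c (aromatic, X3) → no; 2× N (X3) → no; 4× C (X4) → no; 1× Br (X1) → no; 2× C (X3) → match.
That gives 2 matching atoms.

2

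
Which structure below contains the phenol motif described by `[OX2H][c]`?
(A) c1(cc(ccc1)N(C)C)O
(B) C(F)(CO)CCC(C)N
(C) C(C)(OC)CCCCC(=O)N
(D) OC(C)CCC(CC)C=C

A

[OX2H][c] describes a hydroxyl oxygen attached to an aromatic carbon (a phenol).
(A) contains a hydroxyl group (-OH), which satisfies every atom and bond constraint.
(B) has a hydroxyl group (-OH) but the -OH is on an aliphatic carbon, not an aromatic c.
(C) has a methoxy ether (-OCH3) but the oxygen has H0, not H1.
(D) has a hydroxyl group (-OH) but the -OH is on an aliphatic carbon, not an aromatic c.
So the answer is (A).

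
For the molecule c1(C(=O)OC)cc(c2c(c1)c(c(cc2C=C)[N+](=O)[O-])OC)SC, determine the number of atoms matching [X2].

The query [X2] means: any atom with exactly two total connections (bonds + H).
Check the 23 heavy atoms by environment: 10× c (aromatic, X3) → no; 3× C (X3) → no; 2× O (X2) → match; 3× C (X4) → no; 1× N (charge +1, X3) → no; 1× O (charge -1, X1) → no; 2× O (X1) → no; 1× S (X2) → match.
Summing the matching environments: 2 + 1 = 3 matching atoms.

3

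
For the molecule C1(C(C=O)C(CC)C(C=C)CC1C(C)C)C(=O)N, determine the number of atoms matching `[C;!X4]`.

The query [C;!X4] means: aliphatic carbon that does not have four total connections.
Check the 18 heavy atoms by environment: 11× C (X4) → no; 4× C (X3) → match; 2× O (X1) → no; 1× N (X3) → no.
That gives 4 matching atoms.

4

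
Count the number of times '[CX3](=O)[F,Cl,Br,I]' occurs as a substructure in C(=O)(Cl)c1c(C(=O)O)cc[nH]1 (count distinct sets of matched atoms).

1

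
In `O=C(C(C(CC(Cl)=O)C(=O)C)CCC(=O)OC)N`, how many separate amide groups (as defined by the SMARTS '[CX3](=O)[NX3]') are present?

1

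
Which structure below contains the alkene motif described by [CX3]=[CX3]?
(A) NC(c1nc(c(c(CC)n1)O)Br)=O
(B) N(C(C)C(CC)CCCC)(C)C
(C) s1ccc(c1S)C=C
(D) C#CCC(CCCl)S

C

[CX3]=[CX3] describes a non-aromatic C=C double bond between two sp2 carbons (an alkene).
(A) has an ethyl group (-CH2CH3) but its C-C bond is a single bond between CX4 carbons, not CX3=CX3.
(B) has an ethyl group (-CH2CH3) but its C-C bond is a single bond between CX4 carbons, not CX3=CX3.
(C) contains a vinyl group (-CH=CH2), which satisfies every atom and bond constraint.
(D) has an ethynyl group (-C#CH) but the C-C bond is a triple bond, not a double bond.
So the answer is (C).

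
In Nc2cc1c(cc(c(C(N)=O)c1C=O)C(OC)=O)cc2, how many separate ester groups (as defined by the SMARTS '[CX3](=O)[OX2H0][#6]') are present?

[CX3](=O)[OX2H0][#6] is the SMARTS for an ester: a carbonyl carbon bonded to an oxygen that is itself bonded to carbon (no H on that O).
Exactly one fragment in the molecule meets all constraints, giving 1 match.

1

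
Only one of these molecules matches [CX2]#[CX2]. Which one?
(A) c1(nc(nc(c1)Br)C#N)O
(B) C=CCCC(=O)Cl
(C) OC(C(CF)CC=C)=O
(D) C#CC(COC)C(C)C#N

D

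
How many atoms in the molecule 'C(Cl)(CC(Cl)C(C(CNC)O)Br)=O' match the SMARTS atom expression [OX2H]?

The query [OX2H] means: aliphatic oxygen with two connections, one of which is H — an -OH oxygen.
Check the 13 heavy atoms by environment: 2× C (H2, X4) → no; 3× C (H1, X4) → no; 1× C (H0, X3) → no; 1× O (H0, X1) → no; 2× Cl (H0, X1) → no; 1× O (H1, X2) → match; 1× Br (H0, X1) → no; 1× N (H1, X3) → no; 1× C (H3, X4) → no.
That gives 1 matching atom.

1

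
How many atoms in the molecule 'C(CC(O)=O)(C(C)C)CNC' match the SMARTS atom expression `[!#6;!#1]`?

Check the 11 heavy atoms by environment: 8× C → no; 2× O → match; 1× N → match.
Summing the matching environments: 2 + 1 = 3 matching atoms.

3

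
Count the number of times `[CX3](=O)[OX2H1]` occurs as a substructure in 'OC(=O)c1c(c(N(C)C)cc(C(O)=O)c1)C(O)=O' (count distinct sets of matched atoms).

[CX3](=O)[OX2H1] is the SMARTS for a carboxylic acid: an sp2 carbon double-bonded to O and single-bonded to an -OH oxygen.
The molecule carries 3 separate instances of a carboxylic acid group (-C(=O)OH) meeting every constraint; each maps to a distinct set of atoms, giving 3 matches.

3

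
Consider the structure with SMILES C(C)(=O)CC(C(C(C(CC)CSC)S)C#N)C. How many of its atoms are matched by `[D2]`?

5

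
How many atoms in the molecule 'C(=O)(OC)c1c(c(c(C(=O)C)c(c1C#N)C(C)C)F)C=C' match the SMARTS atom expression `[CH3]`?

4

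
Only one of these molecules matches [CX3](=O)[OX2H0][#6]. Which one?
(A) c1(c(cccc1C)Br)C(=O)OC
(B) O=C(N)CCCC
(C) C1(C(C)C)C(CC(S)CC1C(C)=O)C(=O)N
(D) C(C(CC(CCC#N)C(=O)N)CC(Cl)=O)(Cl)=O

A

[CX3](=O)[OX2H0][#6] describes a carbonyl carbon bonded to an oxygen that is itself bonded to carbon (no H on that O) (an ester).
(A) contains a methyl-ester group (-C(=O)OCH3), which satisfies every atom and bond constraint.
(B) has a primary amide (-C(=O)NH2) but the carbonyl is bonded to N, not to an O-C linkage.
(C) has a primary amide (-C(=O)NH2) but the carbonyl is bonded to N, not to an O-C linkage.
(D) has a primary amide (-C(=O)NH2) but the carbonyl is bonded to N, not to an O-C linkage.
So the answer is (A).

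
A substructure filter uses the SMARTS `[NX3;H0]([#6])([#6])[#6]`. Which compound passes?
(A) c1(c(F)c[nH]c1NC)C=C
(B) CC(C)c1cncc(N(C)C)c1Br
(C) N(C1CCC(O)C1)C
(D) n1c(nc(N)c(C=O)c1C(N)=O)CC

B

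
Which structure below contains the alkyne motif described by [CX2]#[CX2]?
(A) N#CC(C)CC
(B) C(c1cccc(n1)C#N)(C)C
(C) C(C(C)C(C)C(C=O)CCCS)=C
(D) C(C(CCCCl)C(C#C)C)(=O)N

D

[CX2]#[CX2] describes a carbon-carbon triple bond (an alkyne).
(A) has a nitrile (-C#N) but the triple bond is C#N, not C#C.
(B) has a nitrile (-C#N) but the triple bond is C#N, not C#C.
(C) has a vinyl group (-CH=CH2) but the C=C is a double bond; both carbons are CX3, not CX2.
(D) contains an ethynyl group (-C#CH), which satisfies every atom and bond constraint.
So the answer is (D).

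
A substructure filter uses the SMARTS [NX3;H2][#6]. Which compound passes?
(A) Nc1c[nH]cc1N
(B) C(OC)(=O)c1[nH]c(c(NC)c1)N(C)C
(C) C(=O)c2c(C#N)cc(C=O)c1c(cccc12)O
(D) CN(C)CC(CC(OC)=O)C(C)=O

A

[NX3;H2][#6] describes a trivalent nitrogen with two H attached to carbon (a primary amine).
(A) contains a primary amino group (-NH2), which satisfies every atom and bond constraint.
(B) has a dimethylamino group (-N(CH3)2) but the nitrogen has H0, not H2.
(C) has a nitrile (-C#N) but the nitrogen is NX1 (triple-bonded), not NX3 with two H.
(D) has a dimethylamino group (-N(CH3)2) but the nitrogen has H0, not H2.
So the answer is (A).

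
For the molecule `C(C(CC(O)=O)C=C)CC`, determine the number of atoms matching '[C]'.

Check the 10 heavy atoms by environment: 8× C → match; 2× O → no.
That gives 8 matching atoms.

8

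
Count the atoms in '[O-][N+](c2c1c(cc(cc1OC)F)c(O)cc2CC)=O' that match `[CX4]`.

3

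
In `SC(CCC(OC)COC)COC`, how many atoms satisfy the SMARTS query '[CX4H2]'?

4

The query [CX4H2] means: sp3 carbon (X4) with exactly two hydrogens.
Check the 13 heavy atoms by environment: 4× C (H2, X4) → match; 2× C (H1, X4) → no; 3× O (H0, X2) → no; 3× C (H3, X4) → no; 1× S (H1, X2) → no.
That gives 4 matching atoms.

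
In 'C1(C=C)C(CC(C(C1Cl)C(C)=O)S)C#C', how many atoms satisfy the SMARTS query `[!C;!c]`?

3

The query [!C;!c] means: neither aliphatic nor aromatic carbon — same as [!#6].
Check the 15 heavy atoms by environment: 12× C → no; 1× Cl → match; 1× O → match; 1× S → match.
Summing the matching environments: 1 + 1 + 1 = 3 matching atoms.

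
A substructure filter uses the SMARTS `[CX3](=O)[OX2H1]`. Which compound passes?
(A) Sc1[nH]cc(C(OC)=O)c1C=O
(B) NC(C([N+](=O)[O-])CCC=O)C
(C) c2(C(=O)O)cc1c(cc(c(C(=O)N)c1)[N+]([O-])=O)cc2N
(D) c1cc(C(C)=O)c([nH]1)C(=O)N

C

[CX3](=O)[OX2H1] describes an sp2 carbon double-bonded to O and single-bonded to an -OH oxygen (a carboxylic acid).
(A) has a methyl-ester group (-C(=O)OCH3) but the singly-bonded O has no H (OX2H0, not OX2H1).
(B) has an aldehyde (-CHO) but there is no singly-bonded oxygen on the carbonyl carbon.
(C) contains a carboxylic acid group (-C(=O)OH), which satisfies every atom and bond constraint.
(D) has a primary amide (-C(=O)NH2) but the carbonyl is bonded to N, not to an -OH oxygen.
So the answer is (C).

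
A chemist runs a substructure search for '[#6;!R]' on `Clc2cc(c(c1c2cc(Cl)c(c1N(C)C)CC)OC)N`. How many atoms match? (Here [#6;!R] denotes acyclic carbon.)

5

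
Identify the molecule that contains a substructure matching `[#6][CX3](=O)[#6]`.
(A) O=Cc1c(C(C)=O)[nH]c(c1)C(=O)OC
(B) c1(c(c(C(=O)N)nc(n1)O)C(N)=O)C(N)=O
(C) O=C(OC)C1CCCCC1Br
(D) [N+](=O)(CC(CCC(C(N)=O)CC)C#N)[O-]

[#6][CX3](=O)[#6] describes a carbonyl carbon (no H) flanked by two carbons (a ketone).
(A) contains an acetyl/ketone group (-C(=O)CH3), which satisfies every atom and bond constraint.
(B) has a primary amide (-C(=O)NH2) but one neighbour of the carbonyl carbon is N, not C.
(C) has a methyl-ester group (-C(=O)OCH3) but one neighbour of the carbonyl carbon is O, not C.
(D) has a primary amide (-C(=O)NH2) but one neighbour of the carbonyl carbon is N, not C.
So the answer is (A).

A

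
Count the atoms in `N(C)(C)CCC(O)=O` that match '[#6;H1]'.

0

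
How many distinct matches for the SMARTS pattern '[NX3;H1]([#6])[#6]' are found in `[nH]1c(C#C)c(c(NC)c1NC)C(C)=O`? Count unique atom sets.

2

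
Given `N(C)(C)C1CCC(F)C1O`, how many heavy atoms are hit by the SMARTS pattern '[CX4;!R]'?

2

The query [CX4;!R] means: aliphatic carbon with four total connections, not in a ring.
Check the 10 heavy atoms by environment: 5× C (X4, in 5-ring) → no; 1× F (X1, acyclic) → no; 1× N (X3, acyclic) → no; 2× C (X4, acyclic) → match; 1× O (X2, acyclic) → no.
That gives 2 matching atoms.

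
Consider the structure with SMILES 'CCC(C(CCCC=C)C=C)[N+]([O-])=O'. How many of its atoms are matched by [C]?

11

The query [C] means: uppercase C matches aliphatic (non-aromatic) carbon only.
Check the 14 heavy atoms by environment: 11× C → match; 1× N (charge +1) → no; 1× O (charge -1) → no; 1× O → no.
That gives 11 matching atoms.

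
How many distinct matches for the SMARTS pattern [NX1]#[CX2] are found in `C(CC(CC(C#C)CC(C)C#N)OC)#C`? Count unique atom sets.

1

[NX1]#[CX2] is the SMARTS for a nitrile: a nitrogen triple-bonded to a two-connected carbon.
Exactly one fragment in the molecule meets all constraints, giving 1 match.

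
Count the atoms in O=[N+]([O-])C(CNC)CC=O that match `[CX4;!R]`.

4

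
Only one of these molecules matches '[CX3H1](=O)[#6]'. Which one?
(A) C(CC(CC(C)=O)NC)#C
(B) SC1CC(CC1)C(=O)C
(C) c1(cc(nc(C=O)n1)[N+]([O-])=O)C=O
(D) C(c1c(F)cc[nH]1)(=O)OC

C

[CX3H1](=O)[#6] describes an sp2 carbon with one H, double-bonded to O and single-bonded to carbon (an aldehyde).
(A) has an acetyl/ketone group (-C(=O)CH3) but the carbonyl carbon has H0 (two carbon neighbours), not H1.
(B) has an acetyl/ketone group (-C(=O)CH3) but the carbonyl carbon has H0 (two carbon neighbours), not H1.
(C) contains an aldehyde (-CHO), which satisfies every atom and bond constraint.
(D) has a methyl-ester group (-C(=O)OCH3) but the carbonyl carbon has H0, not H1.
So the answer is (C).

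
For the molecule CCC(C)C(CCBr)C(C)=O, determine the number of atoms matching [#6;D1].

3

The query [#6;D1] means: carbon bonded to exactly one heavy atom.
Check the 11 heavy atoms by environment: 3× C (D1) → match; 3× C (D3) → no; 3× C (D2) → no; 1× O (D1) → no; 1× Br (D1) → no.
That gives 3 matching atoms.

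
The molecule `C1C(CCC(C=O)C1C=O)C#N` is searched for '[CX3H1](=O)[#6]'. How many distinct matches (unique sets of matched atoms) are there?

2

[CX3H1](=O)[#6] is the SMARTS for an aldehyde: an sp2 carbon with one H, double-bonded to O and single-bonded to carbon.
The molecule carries 2 separate instances of an aldehyde (-CHO) meeting every constraint; each maps to a distinct set of atoms, giving 2 matches.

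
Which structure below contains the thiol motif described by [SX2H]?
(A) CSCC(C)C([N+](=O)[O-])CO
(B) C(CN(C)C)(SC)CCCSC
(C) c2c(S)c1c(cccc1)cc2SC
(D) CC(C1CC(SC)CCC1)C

[SX2H] describes an aliphatic sulfur with two connections, one being H (a thiol).
(A) has a methylthio ether (-SCH3) but the sulfur has H0 (bonded to two carbons), not H1.
(B) has a methylthio ether (-SCH3) but the sulfur has H0 (bonded to two carbons), not H1.
(C) contains a thiol (-SH), which satisfies every atom and bond constraint.
(D) has a methylthio ether (-SCH3) but the sulfur has H0 (bonded to two carbons), not H1.
So the answer is (C).

C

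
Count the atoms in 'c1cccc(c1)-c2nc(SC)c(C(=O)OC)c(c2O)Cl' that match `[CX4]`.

2

Check the 20 heavy atoms by environment: 1× n (aromatic, X2) → no; 11× c (aromatic, X3) → no; 1× C (X3) → no; 1× O (X1) → no; 2× O (X2) → no; 2× C (X4) → match; 1× Cl (X1) → no; 1× S (X2) → no.
That gives 2 matching atoms.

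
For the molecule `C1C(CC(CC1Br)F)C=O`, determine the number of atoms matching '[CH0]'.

0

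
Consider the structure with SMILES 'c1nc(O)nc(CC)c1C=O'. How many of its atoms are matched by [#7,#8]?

4

The query [#7,#8] means: nitrogen or oxygen (comma = OR).
Check the 11 heavy atoms by environment: 2× n (aromatic) → match; 4× c (aromatic) → no; 3× C → no; 2× O → match.
Summing the matching environments: 2 + 2 = 4 matching atoms.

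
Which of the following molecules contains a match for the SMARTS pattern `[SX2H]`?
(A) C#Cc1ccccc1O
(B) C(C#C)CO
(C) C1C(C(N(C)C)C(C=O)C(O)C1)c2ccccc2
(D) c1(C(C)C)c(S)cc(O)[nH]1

D

[SX2H] describes an aliphatic sulfur with two connections, one being H (a thiol).
(A) has a hydroxyl group (-OH) but it is an -OH, not an -SH.
(B) has a hydroxyl group (-OH) but it is an -OH, not an -SH.
(C) has a hydroxyl group (-OH) but it is an -OH, not an -SH.
(D) contains a thiol (-SH), which satisfies every atom and bond constraint.
So the answer is (D).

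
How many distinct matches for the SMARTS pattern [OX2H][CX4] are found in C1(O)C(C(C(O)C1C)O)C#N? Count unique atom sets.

[OX2H][CX4] is the SMARTS for an aliphatic alcohol: a hydroxyl oxygen bound to an sp3 (X4) carbon.
The molecule carries 3 separate instances of a hydroxyl group (-OH) meeting every constraint; each maps to a distinct set of atoms, giving 3 matches.

3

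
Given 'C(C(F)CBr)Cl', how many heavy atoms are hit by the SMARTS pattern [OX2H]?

0

The query [OX2H] means: aliphatic oxygen with two connections, one of which is H — an -OH oxygen.
Check the 6 heavy atoms by environment: 2× C (H2, X4) → no; 1× C (H1, X4) → no; 1× Cl (H0, X1) → no; 1× Br (H0, X1) → no; 1× F (H0, X1) → no.
No environment satisfies the query, so 0 matching atoms.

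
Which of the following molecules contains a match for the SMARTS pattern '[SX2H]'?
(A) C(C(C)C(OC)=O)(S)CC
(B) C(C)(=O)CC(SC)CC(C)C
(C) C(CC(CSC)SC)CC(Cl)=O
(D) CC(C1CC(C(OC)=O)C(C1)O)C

A

[SX2H] describes an aliphatic sulfur with two connections, one being H (a thiol).
(A) contains a thiol (-SH), which satisfies every atom and bond constraint.
(B) has a methylthio ether (-SCH3) but the sulfur has H0 (bonded to two carbons), not H1.
(C) has a methylthio ether (-SCH3) but the sulfur has H0 (bonded to two carbons), not H1.
(D) has a hydroxyl group (-OH) but it is an -OH, not an -SH.
So the answer is (A).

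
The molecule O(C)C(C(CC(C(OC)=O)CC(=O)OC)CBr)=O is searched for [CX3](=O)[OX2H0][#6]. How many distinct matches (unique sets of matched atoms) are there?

3

[CX3](=O)[OX2H0][#6] is the SMARTS for an ester: a carbonyl carbon bonded to an oxygen that is itself bonded to carbon (no H on that O).
The molecule carries 3 separate instances of a methyl-ester group (-C(=O)OCH3) meeting every constraint; each maps to a distinct set of atoms, giving 3 matches.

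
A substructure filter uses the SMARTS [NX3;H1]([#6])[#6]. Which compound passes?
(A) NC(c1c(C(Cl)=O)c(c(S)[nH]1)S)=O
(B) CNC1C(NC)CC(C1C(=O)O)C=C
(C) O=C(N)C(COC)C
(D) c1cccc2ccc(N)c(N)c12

B

[NX3;H1]([#6])[#6] describes a trivalent nitrogen with one H, bonded to two carbons (a secondary amine).
(A) has a primary amide (-C(=O)NH2) but the -C(=O)NH2 nitrogen has H2, not H1.
(B) contains an N-methylamino group (-NHCH3), which satisfies every atom and bond constraint.
(C) has a primary amide (-C(=O)NH2) but the -C(=O)NH2 nitrogen has H2, not H1.
(D) has a primary amino group (-NH2) but the nitrogen has H2 and only one carbon neighbour.
So the answer is (B).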